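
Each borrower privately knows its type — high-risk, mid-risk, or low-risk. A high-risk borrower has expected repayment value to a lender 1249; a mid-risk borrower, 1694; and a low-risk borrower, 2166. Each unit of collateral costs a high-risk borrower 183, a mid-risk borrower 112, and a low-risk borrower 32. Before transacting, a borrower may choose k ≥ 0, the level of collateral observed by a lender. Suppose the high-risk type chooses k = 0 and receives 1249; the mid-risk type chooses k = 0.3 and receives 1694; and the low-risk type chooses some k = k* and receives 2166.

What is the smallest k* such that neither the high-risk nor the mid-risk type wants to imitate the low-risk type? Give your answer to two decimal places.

5.01

High-risk type (on-path payoff 1249) won't mimic when 1249 ≥ 2166 − 183·k*, i.e. k* ≥ 5.01.
Mid-risk type (on-path payoff 1694 − 112×0.3 = 1660.4) won't mimic when 1660.4 ≥ 2166 − 112·k*, i.e. k* ≥ 4.51.
Both must hold, so k* = max(5.01, 4.51) = 5.01. The high-risk type's constraint binds.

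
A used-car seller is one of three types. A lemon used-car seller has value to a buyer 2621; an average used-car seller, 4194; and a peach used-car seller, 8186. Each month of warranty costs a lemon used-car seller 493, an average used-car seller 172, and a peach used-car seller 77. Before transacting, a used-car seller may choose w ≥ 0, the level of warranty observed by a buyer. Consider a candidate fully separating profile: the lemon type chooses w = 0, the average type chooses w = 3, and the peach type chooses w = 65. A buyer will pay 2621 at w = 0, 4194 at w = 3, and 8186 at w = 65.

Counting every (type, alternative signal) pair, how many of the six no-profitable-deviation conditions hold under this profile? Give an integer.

4

Lemon (own payoff 2621): to w=3 gives 4194 − 493×3 = 2715 → profitable ✗; to w=65 gives 8186 − 493×65 = -23859 → no gain ✓.
Peach (own payoff 8186 − 77×65 = 3181): to w=0 gives 2621 → no gain ✓; to w=3 gives 4194 − 77×3 = 3963 → profitable ✗.
Average (own payoff 4194 − 172×3 = 3678): to w=0 gives 2621 → no gain ✓; to w=65 gives 8186 − 172×65 = -2994 → no gain ✓.
4 of the 6 constraints hold; not an equilibrium.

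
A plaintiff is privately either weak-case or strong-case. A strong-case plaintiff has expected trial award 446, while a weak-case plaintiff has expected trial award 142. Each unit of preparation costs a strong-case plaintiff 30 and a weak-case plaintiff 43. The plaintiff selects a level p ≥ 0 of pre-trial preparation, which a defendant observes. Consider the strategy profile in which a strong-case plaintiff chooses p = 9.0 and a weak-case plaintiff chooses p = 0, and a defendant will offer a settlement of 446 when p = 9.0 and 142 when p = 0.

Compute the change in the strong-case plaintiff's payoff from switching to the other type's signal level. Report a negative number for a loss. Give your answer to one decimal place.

Playing p = 9.0 the strong-case plaintiff receives 446 − 30 × 9.0 = 176.
Deviating to p = 0 yields 142 instead.
Gain from deviating: 142 − 176 = -34.0.
The gain is negative, so the strong-case type's incentive-compatibility constraint is satisfied.

-34.0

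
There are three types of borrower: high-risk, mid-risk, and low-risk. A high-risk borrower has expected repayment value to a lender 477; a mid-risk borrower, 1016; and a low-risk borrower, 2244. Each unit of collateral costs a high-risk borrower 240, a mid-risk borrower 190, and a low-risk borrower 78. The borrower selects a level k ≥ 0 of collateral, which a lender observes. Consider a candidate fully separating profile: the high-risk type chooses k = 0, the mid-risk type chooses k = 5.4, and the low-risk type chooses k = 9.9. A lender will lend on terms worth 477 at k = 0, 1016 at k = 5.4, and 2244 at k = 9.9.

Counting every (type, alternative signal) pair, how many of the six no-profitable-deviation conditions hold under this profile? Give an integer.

4

High-risk (own payoff 477): to k=5.4 gives 1016 − 240×5.4 = -280 → no gain ✓; to k=9.9 gives 2244 − 240×9.9 = -132 → no gain ✓.
Mid-risk (own payoff 1016 − 190×5.4 = -10): to k=0 gives 477 → profitable ✗; to k=9.9 gives 2244 − 190×9.9 = 363 → profitable ✗.
Low-risk (own payoff 2244 − 78×9.9 = 1471.8): to k=0 gives 477 → no gain ✓; to k=5.4 gives 1016 − 78×5.4 = 594.8 → no gain ✓.
4 of the 6 constraints hold; not an equilibrium.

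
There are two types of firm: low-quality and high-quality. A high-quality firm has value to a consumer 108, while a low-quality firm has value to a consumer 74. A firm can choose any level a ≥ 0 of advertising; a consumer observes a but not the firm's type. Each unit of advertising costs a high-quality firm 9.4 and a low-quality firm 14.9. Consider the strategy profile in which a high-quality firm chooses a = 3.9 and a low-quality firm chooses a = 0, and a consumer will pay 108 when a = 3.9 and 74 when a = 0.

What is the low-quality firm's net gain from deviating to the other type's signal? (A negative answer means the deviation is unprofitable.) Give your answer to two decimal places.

-24.11

Playing a = 0 the low-quality firm receives 74.
Deviating to a = 3.9 brings payment 108 at cost 14.9 × 3.9 = 58.11, netting 49.89.
Gain from deviating: 49.89 − 74 = -24.11.
The gain is negative, so the low-quality type's incentive-compatibility constraint is satisfied.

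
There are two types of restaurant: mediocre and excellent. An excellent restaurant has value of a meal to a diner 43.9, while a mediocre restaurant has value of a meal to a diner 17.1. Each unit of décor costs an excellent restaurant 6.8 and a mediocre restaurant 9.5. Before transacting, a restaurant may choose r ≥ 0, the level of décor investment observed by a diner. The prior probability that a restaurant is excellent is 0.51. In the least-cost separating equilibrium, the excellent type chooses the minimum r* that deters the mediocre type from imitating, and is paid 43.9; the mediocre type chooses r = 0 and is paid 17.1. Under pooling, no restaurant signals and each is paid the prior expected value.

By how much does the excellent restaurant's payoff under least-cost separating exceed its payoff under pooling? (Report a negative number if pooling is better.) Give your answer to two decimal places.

-6.05

Least-cost separating signal: r* solves 17.1 = 43.9 − 9.5·r*, so r* = (43.9 − 17.1)/9.5 ≈ 2.8211.
Excellent type's separating payoff: 43.9 − 6.8 × r* = 43.9 − 6.8 × (43.9 − 17.1)/9.5 = 43.9 − 182.24/9.5 ≈ 24.7168.
Pooling payoff: 0.51 × 43.9 + 0.49 × 17.1 = 30.768.
Difference: 24.7168 − 30.768 = -6.0512, i.e. -6.05 to two decimal places.
The excellent type would prefer the pooling outcome.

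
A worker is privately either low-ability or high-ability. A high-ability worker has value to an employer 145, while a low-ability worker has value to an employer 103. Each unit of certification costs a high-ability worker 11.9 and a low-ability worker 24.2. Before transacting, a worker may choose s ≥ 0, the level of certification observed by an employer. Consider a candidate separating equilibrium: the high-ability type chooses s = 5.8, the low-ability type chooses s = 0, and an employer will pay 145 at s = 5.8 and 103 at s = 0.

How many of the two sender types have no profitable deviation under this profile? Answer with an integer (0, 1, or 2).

1

High-ability type: signal → 145 − 11.9 × 5.8 = 75.98; deviate to 0 → 103. IC fails (75.98 < 103).
Low-ability type: stay at 0 → 103; mimic → 145 − 24.2 × 5.8 = 4.64. IC holds (103 ≥ 4.64).
1 of 2 constraints hold, so this profile is not an equilibrium.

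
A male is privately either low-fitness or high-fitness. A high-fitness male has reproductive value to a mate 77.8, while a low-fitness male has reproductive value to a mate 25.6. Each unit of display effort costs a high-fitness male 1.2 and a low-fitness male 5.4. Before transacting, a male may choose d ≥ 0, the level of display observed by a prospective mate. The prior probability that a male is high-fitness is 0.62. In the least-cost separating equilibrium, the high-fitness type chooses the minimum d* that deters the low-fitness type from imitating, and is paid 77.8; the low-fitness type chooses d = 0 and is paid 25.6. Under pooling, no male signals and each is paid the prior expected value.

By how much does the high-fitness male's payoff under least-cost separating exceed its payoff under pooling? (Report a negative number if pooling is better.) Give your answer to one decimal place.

Least-cost separating signal: d* solves 25.6 = 77.8 − 5.4·d*, so d* = (77.8 − 25.6)/5.4 ≈ 9.6667.
High-fitness type's separating payoff: 77.8 − 1.2 × d* = 77.8 − 1.2 × (77.8 − 25.6)/5.4 = 77.8 − 62.64/5.4 = 66.2.
Pooling payoff: 0.62 × 77.8 + 0.38 × 25.6 = 57.964.
Difference: 66.2 − 57.964 = 8.236, i.e. 8.2 to one decimal place.
The high-fitness type prefers to separate.

8.2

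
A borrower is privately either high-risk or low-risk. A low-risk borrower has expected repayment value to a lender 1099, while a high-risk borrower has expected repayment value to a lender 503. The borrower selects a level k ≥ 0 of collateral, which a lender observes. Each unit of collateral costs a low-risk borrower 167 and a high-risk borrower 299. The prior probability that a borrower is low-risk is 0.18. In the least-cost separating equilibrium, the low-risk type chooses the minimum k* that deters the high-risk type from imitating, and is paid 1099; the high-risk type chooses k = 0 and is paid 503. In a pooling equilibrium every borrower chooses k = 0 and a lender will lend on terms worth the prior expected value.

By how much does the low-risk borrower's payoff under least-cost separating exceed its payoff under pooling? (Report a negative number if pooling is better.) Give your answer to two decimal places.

Least-cost separating signal: k* solves 503 = 1099 − 299·k*, so k* = (1099 − 503)/299 ≈ 1.9933.
Low-risk type's separating payoff: 1099 − 167 × k* = 1099 − 167 × (1099 − 503)/299 = 1099 − 99532/299 ≈ 766.1171.
Pooling payoff: 0.18 × 1099 + 0.82 × 503 = 610.28.
Difference: 766.1171 − 610.28 = 155.8371, i.e. 155.84 to two decimal places.
The low-risk type prefers to separate.

155.84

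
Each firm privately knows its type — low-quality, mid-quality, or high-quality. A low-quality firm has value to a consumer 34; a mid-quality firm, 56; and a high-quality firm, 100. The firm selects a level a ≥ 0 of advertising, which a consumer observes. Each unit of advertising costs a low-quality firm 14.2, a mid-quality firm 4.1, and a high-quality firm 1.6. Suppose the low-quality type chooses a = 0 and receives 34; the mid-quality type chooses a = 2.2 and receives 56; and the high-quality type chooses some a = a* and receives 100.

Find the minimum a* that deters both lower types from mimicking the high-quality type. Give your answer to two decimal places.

12.93

Mid-quality type (on-path payoff 56 − 4.1×2.2 = 46.98) won't mimic when 46.98 ≥ 100 − 4.1·a*, i.e. a* ≥ 12.93.
Low-quality type (on-path payoff 34) won't mimic when 34 ≥ 100 − 14.2·a*, i.e. a* ≥ 4.65.
Both must hold, so a* = max(4.65, 12.93) = 12.93. The mid-quality type's constraint binds.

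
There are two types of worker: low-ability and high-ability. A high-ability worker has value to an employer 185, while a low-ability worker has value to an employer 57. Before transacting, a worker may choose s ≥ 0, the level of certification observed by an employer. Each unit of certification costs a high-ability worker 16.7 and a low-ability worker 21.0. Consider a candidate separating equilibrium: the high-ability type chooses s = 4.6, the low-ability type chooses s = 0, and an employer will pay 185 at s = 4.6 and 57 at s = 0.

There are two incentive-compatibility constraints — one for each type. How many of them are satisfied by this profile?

High-ability type: signal → 185 − 16.7 × 4.6 = 108.18; deviate to 0 → 57. IC holds (108.18 ≥ 57).
Low-ability type: stay at 0 → 57; mimic → 185 − 21.0 × 4.6 = 88.4. IC fails (57 < 88.4).
1 of 2 constraints hold, so this profile is not an equilibrium.

1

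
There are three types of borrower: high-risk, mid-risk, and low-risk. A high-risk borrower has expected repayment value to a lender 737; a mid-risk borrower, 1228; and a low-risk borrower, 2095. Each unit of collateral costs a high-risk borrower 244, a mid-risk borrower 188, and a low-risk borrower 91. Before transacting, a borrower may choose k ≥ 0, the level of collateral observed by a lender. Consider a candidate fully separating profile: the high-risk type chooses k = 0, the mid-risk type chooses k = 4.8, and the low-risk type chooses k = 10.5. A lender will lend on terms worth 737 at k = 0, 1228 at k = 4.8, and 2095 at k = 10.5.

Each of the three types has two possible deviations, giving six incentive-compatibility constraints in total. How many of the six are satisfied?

5

Mid-risk (own payoff 1228 − 188×4.8 = 325.6): to k=0 gives 737 → profitable ✗; to k=10.5 gives 2095 − 188×10.5 = 121 → no gain ✓.
High-risk (own payoff 737): to k=4.8 gives 1228 − 244×4.8 = 56.8 → no gain ✓; to k=10.5 gives 2095 − 244×10.5 = -467 → no gain ✓.
Low-risk (own payoff 2095 − 91×10.5 = 1139.5): to k=0 gives 737 → no gain ✓; to k=4.8 gives 1228 − 91×4.8 = 791.2 → no gain ✓.
5 of the 6 constraints hold; not an equilibrium.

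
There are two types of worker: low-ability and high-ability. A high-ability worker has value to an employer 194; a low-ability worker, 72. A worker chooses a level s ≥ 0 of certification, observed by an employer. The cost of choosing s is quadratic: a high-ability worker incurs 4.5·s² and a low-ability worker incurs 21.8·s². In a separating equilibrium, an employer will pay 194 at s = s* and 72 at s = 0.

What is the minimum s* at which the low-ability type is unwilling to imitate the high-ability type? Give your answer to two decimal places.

2.37

The low-ability type at s = 0 receives 72; imitating at s* yields 194 − 21.8·s*².
Indifference: 72 = 194 − 21.8·s*², so s*² = (194 − 72) / 21.8 ≈ 5.5963.
s* = √5.5963 ≈ 2.37.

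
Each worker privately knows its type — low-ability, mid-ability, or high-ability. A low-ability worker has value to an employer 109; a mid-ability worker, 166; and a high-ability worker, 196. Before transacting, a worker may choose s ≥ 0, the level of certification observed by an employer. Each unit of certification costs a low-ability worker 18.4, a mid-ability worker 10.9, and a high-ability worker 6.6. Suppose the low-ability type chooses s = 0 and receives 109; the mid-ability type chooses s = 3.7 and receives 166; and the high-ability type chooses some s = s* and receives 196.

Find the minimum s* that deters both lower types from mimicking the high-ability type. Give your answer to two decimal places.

6.45

Mid-ability type (on-path payoff 166 − 10.9×3.7 = 125.67) won't mimic when 125.67 ≥ 196 − 10.9·s*, i.e. s* ≥ 6.45.
Low-ability type (on-path payoff 109) won't mimic when 109 ≥ 196 − 18.4·s*, i.e. s* ≥ 4.73.
Both must hold, so s* = max(4.73, 6.45) = 6.45. The mid-ability type's constraint binds.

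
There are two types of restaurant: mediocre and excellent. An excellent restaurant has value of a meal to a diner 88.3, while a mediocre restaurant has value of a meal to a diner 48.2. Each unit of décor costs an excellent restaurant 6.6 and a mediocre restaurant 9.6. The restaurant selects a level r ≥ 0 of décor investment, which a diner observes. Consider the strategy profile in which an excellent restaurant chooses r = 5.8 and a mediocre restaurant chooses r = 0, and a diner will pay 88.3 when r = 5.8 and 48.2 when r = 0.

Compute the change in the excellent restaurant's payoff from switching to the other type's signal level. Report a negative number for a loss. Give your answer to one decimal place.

Playing r = 5.8 the excellent restaurant receives 88.3 − 6.6 × 5.8 = 50.02.
Deviating to r = 0 yields 48.2 instead.
Gain from deviating: 48.2 − 50.02 = -1.82, i.e. -1.8 to one decimal place.
The gain is negative, so the excellent type's incentive-compatibility constraint is satisfied.

-1.8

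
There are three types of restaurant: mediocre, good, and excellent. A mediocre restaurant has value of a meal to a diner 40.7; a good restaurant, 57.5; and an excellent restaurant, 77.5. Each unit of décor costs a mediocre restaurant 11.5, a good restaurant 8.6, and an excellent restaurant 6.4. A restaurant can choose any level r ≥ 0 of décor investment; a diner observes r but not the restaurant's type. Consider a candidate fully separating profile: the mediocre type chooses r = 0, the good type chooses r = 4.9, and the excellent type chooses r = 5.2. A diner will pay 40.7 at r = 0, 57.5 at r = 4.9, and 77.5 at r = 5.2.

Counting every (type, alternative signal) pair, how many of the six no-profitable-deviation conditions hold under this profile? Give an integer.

Mediocre (own payoff 40.7): to r=4.9 gives 57.5 − 11.5×4.9 = 1.15 → no gain ✓; to r=5.2 gives 77.5 − 11.5×5.2 = 17.7 → no gain ✓.
Excellent (own payoff 77.5 − 6.4×5.2 = 44.22): to r=0 gives 40.7 → no gain ✓; to r=4.9 gives 57.5 − 6.4×4.9 = 26.14 → no gain ✓.
Good (own payoff 57.5 − 8.6×4.9 = 15.36): to r=0 gives 40.7 → profitable ✗; to r=5.2 gives 77.5 − 8.6×5.2 = 32.78 → profitable ✗.
4 of the 6 constraints hold; not an equilibrium.

4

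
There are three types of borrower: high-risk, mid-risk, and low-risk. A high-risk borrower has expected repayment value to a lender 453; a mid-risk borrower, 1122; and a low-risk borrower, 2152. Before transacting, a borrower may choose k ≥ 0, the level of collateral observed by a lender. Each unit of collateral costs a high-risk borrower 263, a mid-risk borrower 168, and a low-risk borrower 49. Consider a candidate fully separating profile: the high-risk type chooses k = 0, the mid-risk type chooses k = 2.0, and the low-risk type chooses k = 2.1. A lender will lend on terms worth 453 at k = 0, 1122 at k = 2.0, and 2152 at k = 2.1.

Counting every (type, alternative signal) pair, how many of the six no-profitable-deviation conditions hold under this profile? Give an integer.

3

Low-risk (own payoff 2152 − 49×2.1 = 2049.1): to k=0 gives 453 → no gain ✓; to k=2.0 gives 1122 − 49×2.0 = 1024 → no gain ✓.
High-risk (own payoff 453): to k=2.0 gives 1122 − 263×2.0 = 596 → profitable ✗; to k=2.1 gives 2152 − 263×2.1 = 1599.7 → profitable ✗.
Mid-risk (own payoff 1122 − 168×2.0 = 786): to k=0 gives 453 → no gain ✓; to k=2.1 gives 2152 − 168×2.1 = 1799.2 → profitable ✗.
3 of the 6 constraints hold; not an equilibrium.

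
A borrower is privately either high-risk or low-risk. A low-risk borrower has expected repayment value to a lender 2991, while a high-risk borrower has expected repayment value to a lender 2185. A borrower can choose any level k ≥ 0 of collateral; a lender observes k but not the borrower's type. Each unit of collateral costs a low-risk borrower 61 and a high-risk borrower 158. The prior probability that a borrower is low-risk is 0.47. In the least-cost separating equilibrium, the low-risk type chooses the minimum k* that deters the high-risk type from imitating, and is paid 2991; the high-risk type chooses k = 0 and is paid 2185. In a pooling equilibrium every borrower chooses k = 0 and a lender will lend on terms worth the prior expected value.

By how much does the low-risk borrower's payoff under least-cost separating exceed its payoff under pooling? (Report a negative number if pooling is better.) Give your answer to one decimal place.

116.0

Least-cost separating signal: k* solves 2185 = 2991 − 158·k*, so k* = (2991 − 2185)/158 ≈ 5.1013.
Low-risk type's separating payoff: 2991 − 61 × k* = 2991 − 61 × (2991 − 2185)/158 = 2991 − 49166/158 ≈ 2679.823.
Pooling payoff: 0.47 × 2991 + 0.53 × 2185 = 2563.82.
Difference: 2679.823 − 2563.82 = 116.003, i.e. 116.0 to one decimal place.
The low-risk type prefers to separate.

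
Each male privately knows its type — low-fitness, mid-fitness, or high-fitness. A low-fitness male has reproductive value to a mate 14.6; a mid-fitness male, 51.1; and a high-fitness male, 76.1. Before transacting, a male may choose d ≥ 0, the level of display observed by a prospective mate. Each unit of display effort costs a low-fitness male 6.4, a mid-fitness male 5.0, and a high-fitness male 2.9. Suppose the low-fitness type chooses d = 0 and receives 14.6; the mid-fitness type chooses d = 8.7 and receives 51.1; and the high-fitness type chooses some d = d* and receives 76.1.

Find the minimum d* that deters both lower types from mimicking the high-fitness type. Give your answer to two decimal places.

13.70

Low-fitness type (on-path payoff 14.6) won't mimic when 14.6 ≥ 76.1 − 6.4·d*, i.e. d* ≥ 9.61.
Mid-fitness type (on-path payoff 51.1 − 5.0×8.7 = 7.6) won't mimic when 7.6 ≥ 76.1 − 5.0·d*, i.e. d* ≥ 13.70.
Both must hold, so d* = max(9.61, 13.70) = 13.70. The mid-fitness type's constraint binds.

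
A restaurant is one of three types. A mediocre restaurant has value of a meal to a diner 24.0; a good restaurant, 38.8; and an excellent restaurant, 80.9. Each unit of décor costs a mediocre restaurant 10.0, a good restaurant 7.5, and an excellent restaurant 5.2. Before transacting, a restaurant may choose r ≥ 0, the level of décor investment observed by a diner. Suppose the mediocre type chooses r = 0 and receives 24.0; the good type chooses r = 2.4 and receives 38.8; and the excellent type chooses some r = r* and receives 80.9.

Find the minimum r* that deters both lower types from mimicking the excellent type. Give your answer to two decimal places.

8.01

Mediocre type (on-path payoff 24.0) won't mimic when 24.0 ≥ 80.9 − 10.0·r*, i.e. r* ≥ 5.69.
Good type (on-path payoff 38.8 − 7.5×2.4 = 20.8) won't mimic when 20.8 ≥ 80.9 − 7.5·r*, i.e. r* ≥ 8.01.
Both must hold, so r* = max(5.69, 8.01) = 8.01. The good type's constraint binds.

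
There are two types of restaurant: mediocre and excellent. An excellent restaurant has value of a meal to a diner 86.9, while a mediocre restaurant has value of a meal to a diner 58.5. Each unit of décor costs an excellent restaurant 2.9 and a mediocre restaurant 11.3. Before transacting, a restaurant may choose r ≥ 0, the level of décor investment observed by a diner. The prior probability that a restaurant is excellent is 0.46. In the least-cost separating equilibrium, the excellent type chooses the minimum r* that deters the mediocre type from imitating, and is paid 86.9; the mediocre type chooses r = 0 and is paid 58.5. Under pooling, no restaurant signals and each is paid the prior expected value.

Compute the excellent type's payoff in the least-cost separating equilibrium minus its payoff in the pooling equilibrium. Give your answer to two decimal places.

Least-cost separating signal: r* solves 58.5 = 86.9 − 11.3·r*, so r* = (86.9 − 58.5)/11.3 ≈ 2.5133.
Excellent type's separating payoff: 86.9 − 2.9 × r* = 86.9 − 2.9 × (86.9 − 58.5)/11.3 = 86.9 − 82.36/11.3 ≈ 79.6115.
Pooling payoff: 0.46 × 86.9 + 0.54 × 58.5 = 71.564.
Difference: 79.6115 − 71.564 = 8.0475, i.e. 8.05 to two decimal places.
The excellent type prefers to separate.

8.05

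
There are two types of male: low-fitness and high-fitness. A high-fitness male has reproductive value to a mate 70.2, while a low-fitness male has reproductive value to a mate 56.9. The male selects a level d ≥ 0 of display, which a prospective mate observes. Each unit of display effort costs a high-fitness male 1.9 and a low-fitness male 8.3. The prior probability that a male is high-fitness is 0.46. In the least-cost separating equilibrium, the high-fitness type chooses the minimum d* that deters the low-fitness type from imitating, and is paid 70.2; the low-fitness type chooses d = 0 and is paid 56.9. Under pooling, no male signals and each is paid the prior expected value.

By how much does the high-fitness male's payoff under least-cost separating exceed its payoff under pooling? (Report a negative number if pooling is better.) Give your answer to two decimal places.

4.14

Least-cost separating signal: d* solves 56.9 = 70.2 − 8.3·d*, so d* = (70.2 − 56.9)/8.3 ≈ 1.6024.
High-fitness type's separating payoff: 70.2 − 1.9 × d* = 70.2 − 1.9 × (70.2 − 56.9)/8.3 = 70.2 − 25.27/8.3 ≈ 67.1554.
Pooling payoff: 0.46 × 70.2 + 0.54 × 56.9 = 63.018.
Difference: 67.1554 − 63.018 = 4.1374, i.e. 4.14 to two decimal places.
The high-fitness type prefers to separate.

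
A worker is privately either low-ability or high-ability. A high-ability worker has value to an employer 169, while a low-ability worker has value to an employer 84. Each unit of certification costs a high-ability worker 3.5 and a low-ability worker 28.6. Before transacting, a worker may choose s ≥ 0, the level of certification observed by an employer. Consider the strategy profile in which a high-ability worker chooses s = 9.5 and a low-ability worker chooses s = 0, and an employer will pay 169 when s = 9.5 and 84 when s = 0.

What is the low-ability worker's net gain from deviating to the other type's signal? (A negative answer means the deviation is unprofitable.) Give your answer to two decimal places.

-186.70

Playing s = 0 the low-ability worker receives 84.
Deviating to s = 9.5 brings payment 169 at cost 28.6 × 9.5 = 271.7, netting -102.7.
Gain from deviating: -102.7 − 84 = -186.70.
The gain is negative, so the low-ability type's incentive-compatibility constraint is satisfied.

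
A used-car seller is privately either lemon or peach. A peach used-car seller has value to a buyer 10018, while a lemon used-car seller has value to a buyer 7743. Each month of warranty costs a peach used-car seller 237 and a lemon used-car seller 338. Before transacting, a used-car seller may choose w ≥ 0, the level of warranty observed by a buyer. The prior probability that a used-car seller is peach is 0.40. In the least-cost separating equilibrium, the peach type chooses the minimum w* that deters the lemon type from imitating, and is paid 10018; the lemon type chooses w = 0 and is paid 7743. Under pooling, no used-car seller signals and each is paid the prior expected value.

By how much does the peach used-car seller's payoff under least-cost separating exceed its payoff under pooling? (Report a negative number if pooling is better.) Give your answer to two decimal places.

Least-cost separating signal: w* solves 7743 = 10018 − 338·w*, so w* = (10018 − 7743)/338 ≈ 6.7308.
Peach type's separating payoff: 10018 − 237 × w* = 10018 − 237 × (10018 − 7743)/338 = 10018 − 539175/338 ≈ 8422.8077.
Pooling payoff: 0.40 × 10018 + 0.60 × 7743 = 8653.
Difference: 8422.8077 − 8653 = -230.1923, i.e. -230.19 to two decimal places.
The peach type would prefer the pooling outcome.

-230.19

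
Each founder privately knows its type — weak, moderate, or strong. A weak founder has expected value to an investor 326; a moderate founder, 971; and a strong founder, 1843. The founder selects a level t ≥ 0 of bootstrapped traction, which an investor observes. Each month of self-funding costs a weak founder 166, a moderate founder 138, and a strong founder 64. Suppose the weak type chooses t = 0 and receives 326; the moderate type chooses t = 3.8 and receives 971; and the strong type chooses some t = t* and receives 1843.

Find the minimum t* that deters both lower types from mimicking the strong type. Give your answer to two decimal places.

10.12

Moderate type (on-path payoff 971 − 138×3.8 = 446.6) won't mimic when 446.6 ≥ 1843 − 138·t*, i.e. t* ≥ 10.12.
Weak type (on-path payoff 326) won't mimic when 326 ≥ 1843 − 166·t*, i.e. t* ≥ 9.14.
Both must hold, so t* = max(9.14, 10.12) = 10.12. The moderate type's constraint binds.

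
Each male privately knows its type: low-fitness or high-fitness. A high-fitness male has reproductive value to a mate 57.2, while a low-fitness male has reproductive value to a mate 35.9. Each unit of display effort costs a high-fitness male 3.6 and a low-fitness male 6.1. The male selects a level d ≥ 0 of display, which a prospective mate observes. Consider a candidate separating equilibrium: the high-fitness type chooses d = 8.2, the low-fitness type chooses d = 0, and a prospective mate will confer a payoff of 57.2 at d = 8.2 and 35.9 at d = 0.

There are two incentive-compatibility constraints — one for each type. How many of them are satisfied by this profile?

1

High-fitness type: signal → 57.2 − 3.6 × 8.2 = 27.68; deviate to 0 → 35.9. IC fails (27.68 < 35.9).
Low-fitness type: stay at 0 → 35.9; mimic → 57.2 − 6.1 × 8.2 = 7.18. IC holds (35.9 ≥ 7.18).
1 of 2 constraints hold, so this profile is not an equilibrium.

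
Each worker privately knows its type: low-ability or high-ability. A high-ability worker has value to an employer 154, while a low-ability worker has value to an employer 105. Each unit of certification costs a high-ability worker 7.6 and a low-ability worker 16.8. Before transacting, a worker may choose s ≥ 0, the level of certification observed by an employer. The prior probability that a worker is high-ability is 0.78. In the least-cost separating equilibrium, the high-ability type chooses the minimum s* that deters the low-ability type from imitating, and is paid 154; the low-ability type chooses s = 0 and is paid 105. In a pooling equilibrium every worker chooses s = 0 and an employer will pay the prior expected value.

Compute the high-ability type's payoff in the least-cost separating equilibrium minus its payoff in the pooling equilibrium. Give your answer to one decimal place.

-11.4

Least-cost separating signal: s* solves 105 = 154 − 16.8·s*, so s* = (154 − 105)/16.8 ≈ 2.9167.
High-ability type's separating payoff: 154 − 7.6 × s* = 154 − 7.6 × (154 − 105)/16.8 = 154 − 372.4/16.8 ≈ 131.833.
Pooling payoff: 0.78 × 154 + 0.22 × 105 = 143.22.
Difference: 131.833 − 143.22 = -11.387, i.e. -11.4 to one decimal place.
The high-ability type would prefer the pooling outcome.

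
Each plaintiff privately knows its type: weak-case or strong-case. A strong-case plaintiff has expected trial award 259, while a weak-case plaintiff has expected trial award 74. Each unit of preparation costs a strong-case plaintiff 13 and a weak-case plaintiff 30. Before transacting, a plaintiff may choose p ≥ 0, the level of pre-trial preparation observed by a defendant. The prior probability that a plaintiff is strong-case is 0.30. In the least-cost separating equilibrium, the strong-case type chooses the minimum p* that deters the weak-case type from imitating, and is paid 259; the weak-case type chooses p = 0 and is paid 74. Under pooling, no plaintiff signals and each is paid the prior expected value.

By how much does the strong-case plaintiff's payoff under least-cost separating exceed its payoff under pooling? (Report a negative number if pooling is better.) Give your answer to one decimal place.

Least-cost separating signal: p* solves 74 = 259 − 30·p*, so p* = (259 − 74)/30 ≈ 6.1667.
Strong-case type's separating payoff: 259 − 13 × p* = 259 − 13 × (259 − 74)/30 = 259 − 2405/30 ≈ 178.833.
Pooling payoff: 0.30 × 259 + 0.70 × 74 = 129.5.
Difference: 178.833 − 129.5 = 49.333, i.e. 49.3 to one decimal place.
The strong-case type prefers to separate.

49.3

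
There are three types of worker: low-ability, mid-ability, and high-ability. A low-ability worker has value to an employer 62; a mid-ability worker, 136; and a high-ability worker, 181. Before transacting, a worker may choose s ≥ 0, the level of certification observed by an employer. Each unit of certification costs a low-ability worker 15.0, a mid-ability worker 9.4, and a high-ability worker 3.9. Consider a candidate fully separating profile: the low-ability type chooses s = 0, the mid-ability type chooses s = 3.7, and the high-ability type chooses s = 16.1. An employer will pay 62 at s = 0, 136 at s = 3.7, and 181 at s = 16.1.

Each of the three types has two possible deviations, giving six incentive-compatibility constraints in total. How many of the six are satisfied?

Mid-ability (own payoff 136 − 9.4×3.7 = 101.22): to s=0 gives 62 → no gain ✓; to s=16.1 gives 181 − 9.4×16.1 = 29.66 → no gain ✓.
Low-ability (own payoff 62): to s=3.7 gives 136 − 15.0×3.7 = 80.5 → profitable ✗; to s=16.1 gives 181 − 15.0×16.1 = -60.5 → no gain ✓.
High-ability (own payoff 181 − 3.9×16.1 = 118.21): to s=0 gives 62 → no gain ✓; to s=3.7 gives 136 − 3.9×3.7 = 121.57 → profitable ✗.
4 of the 6 constraints hold; not an equilibrium.

4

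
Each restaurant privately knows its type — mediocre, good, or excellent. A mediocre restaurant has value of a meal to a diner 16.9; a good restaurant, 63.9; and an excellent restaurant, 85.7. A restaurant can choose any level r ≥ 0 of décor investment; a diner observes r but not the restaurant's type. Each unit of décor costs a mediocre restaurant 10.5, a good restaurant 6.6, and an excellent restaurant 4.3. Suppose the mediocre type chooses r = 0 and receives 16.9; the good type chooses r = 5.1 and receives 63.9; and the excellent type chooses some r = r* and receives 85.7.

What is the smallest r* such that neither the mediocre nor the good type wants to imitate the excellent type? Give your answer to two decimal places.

Good type (on-path payoff 63.9 − 6.6×5.1 = 30.24) won't mimic when 30.24 ≥ 85.7 − 6.6·r*, i.e. r* ≥ 8.40.
Mediocre type (on-path payoff 16.9) won't mimic when 16.9 ≥ 85.7 − 10.5·r*, i.e. r* ≥ 6.55.
Both must hold, so r* = max(6.55, 8.40) = 8.40. The good type's constraint binds.

8.40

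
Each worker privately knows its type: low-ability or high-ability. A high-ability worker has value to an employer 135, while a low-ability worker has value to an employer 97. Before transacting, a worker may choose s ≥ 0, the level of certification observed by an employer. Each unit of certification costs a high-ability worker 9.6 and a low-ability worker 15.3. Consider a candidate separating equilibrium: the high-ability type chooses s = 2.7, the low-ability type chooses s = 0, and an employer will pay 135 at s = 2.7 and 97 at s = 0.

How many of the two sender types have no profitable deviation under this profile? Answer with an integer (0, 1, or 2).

2

Low-ability type: stay at 0 → 97; mimic → 135 − 15.3 × 2.7 = 93.69. IC holds (97 ≥ 93.69).
High-ability type: signal → 135 − 9.6 × 2.7 = 109.08; deviate to 0 → 97. IC holds (109.08 ≥ 97).
2 of 2 constraints hold, so this is a separating equilibrium.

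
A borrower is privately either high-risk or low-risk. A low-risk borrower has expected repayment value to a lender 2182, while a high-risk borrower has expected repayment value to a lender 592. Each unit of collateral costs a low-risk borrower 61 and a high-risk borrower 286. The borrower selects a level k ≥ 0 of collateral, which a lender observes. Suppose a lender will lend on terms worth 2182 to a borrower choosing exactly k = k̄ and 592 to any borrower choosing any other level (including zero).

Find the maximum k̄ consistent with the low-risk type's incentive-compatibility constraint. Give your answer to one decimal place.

Choosing k̄ yields the low-risk type 2182 − 61·k̄; choosing zero yields 592.
The low-risk type is indifferent at 2182 − 61·k̄ = 592, i.e. k̄ = (2182 − 592) / 61 ≈ 26.1.
For any k̄ above 26.1 the low-risk type would rather pool at zero, so separation collapses.

26.1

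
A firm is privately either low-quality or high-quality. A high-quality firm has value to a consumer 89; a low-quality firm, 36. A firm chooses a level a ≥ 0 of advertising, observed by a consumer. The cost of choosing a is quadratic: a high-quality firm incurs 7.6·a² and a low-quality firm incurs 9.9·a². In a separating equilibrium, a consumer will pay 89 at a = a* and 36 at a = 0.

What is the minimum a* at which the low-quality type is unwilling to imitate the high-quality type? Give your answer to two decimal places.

The low-quality type at a = 0 receives 36; imitating at a* yields 89 − 9.9·a*².
Indifference: 36 = 89 − 9.9·a*², so a*² = (89 − 36) / 9.9 ≈ 5.3535.
a* = √5.3535 ≈ 2.31.

2.31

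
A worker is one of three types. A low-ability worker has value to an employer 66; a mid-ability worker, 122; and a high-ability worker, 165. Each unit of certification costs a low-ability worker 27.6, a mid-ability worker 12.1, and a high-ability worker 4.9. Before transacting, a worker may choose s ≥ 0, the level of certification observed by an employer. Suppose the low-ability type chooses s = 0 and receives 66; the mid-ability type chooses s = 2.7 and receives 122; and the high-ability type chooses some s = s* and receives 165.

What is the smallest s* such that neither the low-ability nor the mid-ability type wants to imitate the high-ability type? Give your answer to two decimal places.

6.25

Low-ability type (on-path payoff 66) won't mimic when 66 ≥ 165 − 27.6·s*, i.e. s* ≥ 3.59.
Mid-ability type (on-path payoff 122 − 12.1×2.7 = 89.33) won't mimic when 89.33 ≥ 165 − 12.1·s*, i.e. s* ≥ 6.25.
Both must hold, so s* = max(3.59, 6.25) = 6.25. The mid-ability type's constraint binds.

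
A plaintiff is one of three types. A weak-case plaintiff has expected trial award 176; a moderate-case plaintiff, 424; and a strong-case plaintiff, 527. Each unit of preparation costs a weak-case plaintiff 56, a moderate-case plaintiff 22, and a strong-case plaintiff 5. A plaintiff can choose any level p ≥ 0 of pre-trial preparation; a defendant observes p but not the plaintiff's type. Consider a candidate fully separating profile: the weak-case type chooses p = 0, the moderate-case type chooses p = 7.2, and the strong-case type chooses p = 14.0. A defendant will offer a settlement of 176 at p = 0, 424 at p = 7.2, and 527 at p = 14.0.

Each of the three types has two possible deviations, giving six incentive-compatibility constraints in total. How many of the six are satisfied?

Strong-case (own payoff 527 − 5×14.0 = 457): to p=0 gives 176 → no gain ✓; to p=7.2 gives 424 − 5×7.2 = 388 → no gain ✓.
Moderate-case (own payoff 424 − 22×7.2 = 265.6): to p=0 gives 176 → no gain ✓; to p=14.0 gives 527 − 22×14.0 = 219 → no gain ✓.
Weak-case (own payoff 176): to p=7.2 gives 424 − 56×7.2 = 20.8 → no gain ✓; to p=14.0 gives 527 − 56×14.0 = -257 → no gain ✓.
6 of the 6 constraints hold; this profile is a separating equilibrium.

6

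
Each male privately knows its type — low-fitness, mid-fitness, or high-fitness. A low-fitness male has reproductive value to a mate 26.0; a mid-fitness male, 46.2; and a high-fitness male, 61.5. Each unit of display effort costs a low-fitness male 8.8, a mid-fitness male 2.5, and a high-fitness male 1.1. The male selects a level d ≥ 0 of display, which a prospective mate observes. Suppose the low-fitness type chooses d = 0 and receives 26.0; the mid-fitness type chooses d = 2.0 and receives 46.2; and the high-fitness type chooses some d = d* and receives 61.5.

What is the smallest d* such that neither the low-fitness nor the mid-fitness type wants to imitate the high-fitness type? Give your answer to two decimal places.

8.12

Mid-fitness type (on-path payoff 46.2 − 2.5×2.0 = 41.2) won't mimic when 41.2 ≥ 61.5 − 2.5·d*, i.e. d* ≥ 8.12.
Low-fitness type (on-path payoff 26.0) won't mimic when 26.0 ≥ 61.5 − 8.8·d*, i.e. d* ≥ 4.03.
Both must hold, so d* = max(4.03, 8.12) = 8.12. The mid-fitness type's constraint binds.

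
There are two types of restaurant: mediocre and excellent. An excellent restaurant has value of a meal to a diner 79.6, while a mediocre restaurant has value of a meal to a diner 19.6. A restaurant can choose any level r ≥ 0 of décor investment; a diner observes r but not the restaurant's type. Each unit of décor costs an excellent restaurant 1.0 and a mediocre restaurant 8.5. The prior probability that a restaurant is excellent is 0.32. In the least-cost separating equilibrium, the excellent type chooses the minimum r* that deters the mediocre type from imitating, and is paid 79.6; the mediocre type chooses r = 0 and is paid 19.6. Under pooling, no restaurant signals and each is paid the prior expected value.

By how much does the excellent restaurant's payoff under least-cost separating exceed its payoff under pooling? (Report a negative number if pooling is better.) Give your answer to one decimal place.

Least-cost separating signal: r* solves 19.6 = 79.6 − 8.5·r*, so r* = (79.6 − 19.6)/8.5 ≈ 7.0588.
Excellent type's separating payoff: 79.6 − 1.0 × r* = 79.6 − 1.0 × (79.6 − 19.6)/8.5 = 79.6 − 60/8.5 ≈ 72.541.
Pooling payoff: 0.32 × 79.6 + 0.68 × 19.6 = 38.8.
Difference: 72.541 − 38.8 = 33.741, i.e. 33.7 to one decimal place.
The excellent type prefers to separate.

33.7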